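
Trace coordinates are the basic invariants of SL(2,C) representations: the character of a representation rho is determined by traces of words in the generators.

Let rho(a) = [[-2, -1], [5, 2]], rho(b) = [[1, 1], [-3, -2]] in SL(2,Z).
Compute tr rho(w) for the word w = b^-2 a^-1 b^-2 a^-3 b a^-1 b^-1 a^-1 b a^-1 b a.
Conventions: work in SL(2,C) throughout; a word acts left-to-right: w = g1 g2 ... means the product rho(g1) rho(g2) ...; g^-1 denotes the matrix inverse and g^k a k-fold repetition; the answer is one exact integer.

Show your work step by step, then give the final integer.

-7

rho(b^-1) = [[-2, -1], [3, 1]]
... * rho(b^-1) = [[-2, -1], [3, 1]]  ->  [[1, 1], [-3, -2]]
... * rho(a^-1) = [[2, 1], [-5, -2]]  ->  [[-3, -1], [4, 1]]
... * rho(b^-1) = [[-2, -1], [3, 1]]  ->  [[3, 2], [-5, -3]]
... * rho(b^-1) = [[-2, -1], [3, 1]]  ->  [[0, -1], [1, 2]]
... * rho(a^-1) = [[2, 1], [-5, -2]]  ->  [[5, 2], [-8, -3]]
... * rho(a^-1) = [[2, 1], [-5, -2]]  ->  [[0, 1], [-1, -2]]
... * rho(a^-1) = [[2, 1], [-5, -2]]  ->  [[-5, -2], [8, 3]]
... * rho(b) = [[1, 1], [-3, -2]]  ->  [[1, -1], [-1, 2]]
... * rho(a^-1) = [[2, 1], [-5, -2]]  ->  [[7, 3], [-12, -5]]
... * rho(b^-1) = [[-2, -1], [3, 1]]  ->  [[-5, -4], [9, 7]]
... * rho(a^-1) = [[2, 1], [-5, -2]]  ->  [[10, 3], [-17, -5]]
... * rho(b) = [[1, 1], [-3, -2]]  ->  [[1, 4], [-2, -7]]
... * rho(a^-1) = [[2, 1], [-5, -2]]  ->  [[-18, -7], [31, 12]]
... * rho(b) = [[1, 1], [-3, -2]]  ->  [[3, -4], [-5, 7]]
... * rho(a) = [[-2, -1], [5, 2]]  ->  [[-26, -11], [45, 19]]
tr = -26 + 19 = -7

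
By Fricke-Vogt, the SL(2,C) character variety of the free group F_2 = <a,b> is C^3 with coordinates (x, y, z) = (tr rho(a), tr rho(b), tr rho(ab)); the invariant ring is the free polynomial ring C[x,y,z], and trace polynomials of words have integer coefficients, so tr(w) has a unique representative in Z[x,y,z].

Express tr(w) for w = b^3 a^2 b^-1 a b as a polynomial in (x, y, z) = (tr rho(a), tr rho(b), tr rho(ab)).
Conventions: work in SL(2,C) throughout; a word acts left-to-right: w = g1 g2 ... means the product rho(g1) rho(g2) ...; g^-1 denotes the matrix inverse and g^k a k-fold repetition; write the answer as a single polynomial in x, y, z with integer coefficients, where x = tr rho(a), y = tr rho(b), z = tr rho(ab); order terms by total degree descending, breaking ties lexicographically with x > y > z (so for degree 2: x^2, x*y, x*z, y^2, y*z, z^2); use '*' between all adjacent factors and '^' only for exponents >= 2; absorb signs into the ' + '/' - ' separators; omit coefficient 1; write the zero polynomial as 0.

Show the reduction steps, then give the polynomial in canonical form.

x^2*y^4*z - x^3*y^3 - x*y^5 - x*y^3*z^2 - x^2*y^2*z + x^3*y + 5*x*y^3 + 2*x*y*z^2 - x^2*z - y^2*z - 4*x*y + z

trace(b a^2) = trace(a) trace(b a) - trace(b)  (reduce the a square) = x*z - y
trace(a^3 b) = trace(a) trace(b a^2) - trace(b a)  (reduce the a square) = x^2*z - x*y - z
trace(a^2) = trace(a) trace(a) - trace(1)  (reduce the a square) = x^2 - 2
trace(a^3) = trace(a) trace(a^2) - trace(a)  (reduce the a square) = x^3 - 3*x
trace(b a^3 b) = trace(b) trace(a^3 b) - trace(a^3)  (reduce the b square) = x^2*y*z - x^3 - x*y^2 - y*z + 3*x
trace(b^2 a^3 b) = trace(b) trace(b a^3 b) - trace(b a^3)  (reduce the b square) = x^2*y^2*z - x^3*y - x*y^3 - x^2*z - y^2*z + 4*x*y + z
trace(a b^4 a^2) = trace(b) trace(b^2 a^3 b) - trace(b^2 a^3)  (reduce the b square) = x^2*y^3*z - x^3*y^2 - x*y^4 - 2*x^2*y*z - y^3*z + x^3 + 5*x*y^2 + 2*y*z - 3*x
trace(b a b a) = trace(a b) trace(a b) - trace(1)  (split on a) = z^2 - 2
trace(b a b) = trace(b) trace(a b) - trace(a)  (reduce the b square) = y*z - x
trace(a^2 b a b) = trace(a) trace(b a b a) - trace(b a b)  (reduce the a square) = x*z^2 - y*z - x
trace(a^2 b a b^2) = trace(b) trace(a^2 b a b) - trace(a^2 b a)  (reduce the b square) = x*y*z^2 - x^2*z - y^2*z + z
trace(b^2 a^2 b a b) = trace(b) trace(a^2 b a b^2) - trace(a^2 b a b)  (reduce the b square) = x*y^2*z^2 - x^2*y*z - y^3*z - x*z^2 + 2*y*z + x
trace(a b^4 a^2 b) = trace(b) trace(b^2 a^2 b a b) - trace(b^2 a^2 b a)  (reduce the b square) = x*y^3*z^2 - x^2*y^2*z - y^4*z - 2*x*y*z^2 + x^2*z + 3*y^2*z + x*y - z
trace(b^3 a^2 b^-1 a b) = trace(a b^4 a^2) trace(b) - trace(a b^4 a^2 b)  (eliminate b^-1) = x^2*y^4*z - x^3*y^3 - x*y^5 - x*y^3*z^2 - x^2*y^2*z + x^3*y + 5*x*y^3 + 2*x*y*z^2 - x^2*z - y^2*z - 4*x*y + z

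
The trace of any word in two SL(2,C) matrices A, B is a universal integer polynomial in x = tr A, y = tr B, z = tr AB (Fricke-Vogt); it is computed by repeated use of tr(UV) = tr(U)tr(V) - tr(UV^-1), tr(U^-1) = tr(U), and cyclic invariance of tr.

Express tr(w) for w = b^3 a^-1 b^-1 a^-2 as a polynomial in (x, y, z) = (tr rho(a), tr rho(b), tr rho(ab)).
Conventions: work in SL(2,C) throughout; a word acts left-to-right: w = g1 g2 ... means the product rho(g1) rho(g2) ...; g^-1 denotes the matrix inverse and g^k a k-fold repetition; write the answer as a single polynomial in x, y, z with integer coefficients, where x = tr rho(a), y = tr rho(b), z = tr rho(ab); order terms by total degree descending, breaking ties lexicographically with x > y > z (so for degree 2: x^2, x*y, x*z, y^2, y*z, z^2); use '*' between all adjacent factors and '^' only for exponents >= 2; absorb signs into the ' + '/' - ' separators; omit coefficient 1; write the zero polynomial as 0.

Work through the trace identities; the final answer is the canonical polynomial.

x^2*y^3*z - x*y^4 - x*y^2*z^2 - 2*x^2*y*z + 3*x*y^2 + x*z^2 + y*z - x

tr(b^2) = tr(b) * tr(b) - tr(1) = y^2 - 2
so tr(b^2 a) = tr(b) * tr(a b) - tr(a) = y*z - x
reduce: tr(a^-1 b^2) = tr(b^2) * tr(a) - tr(b^2 a) = x*y^2 - y*z - x
tr(b^3) = tr(b) * tr(b^2) - tr(b) = y^3 - 3*y
tr(a b^3) = tr(b) * tr(b a b) - tr(b a) = y^2*z - x*y - z
so tr(b^3 a b) = tr(b) * tr(a b^3) - tr(a b^2) = y^3*z - x*y^2 - 2*y*z + x
tr(a b a b) = tr(b a) * tr(b a) - tr(1)   [split at repeated b] = z^2 - 2
tr(a b a) = tr(a) * tr(b a) - tr(b) = x*z - y
tr(b a b a b) = tr(b) * tr(a b a b) - tr(a b a) = y*z^2 - x*z - y
so tr(b^3 a b a) = tr(b) * tr(b a b a b) - tr(b a b a) = y^2*z^2 - x*y*z - y^2 - z^2 + 2
tr(a^-1 b^3 a b) = tr(b^3 a b) * tr(a) - tr(b^3 a b a) = x*y^3*z - x^2*y^2 - y^2*z^2 - x*y*z + x^2 + y^2 + z^2 - 2
reduce: tr(b^-1 a^-1 b^3 a) = tr(a^-1 b^3 a) * tr(b) - tr(a^-1 b^3 a b) = -x*y^3*z + x^2*y^2 + y^4 + y^2*z^2 + x*y*z - x^2 - 4*y^2 - z^2 + 2
tr(b^3 a^-1 b^-1 a^-1) = tr(b^-1 a^-1 b^3) * tr(a) - tr(b^-1 a^-1 b^3 a) = x*y^3*z - y^4 - y^2*z^2 - 2*x*y*z + 4*y^2 + z^2 - 2
so tr(b^3 a^-1 b^-1 a^-2) = tr(b^3 a^-1 b^-1 a^-1) * tr(a) - tr(b^3 a^-1 b^-1) = x^2*y^3*z - x*y^4 - x*y^2*z^2 - 2*x^2*y*z + 3*x*y^2 + x*z^2 + y*z - x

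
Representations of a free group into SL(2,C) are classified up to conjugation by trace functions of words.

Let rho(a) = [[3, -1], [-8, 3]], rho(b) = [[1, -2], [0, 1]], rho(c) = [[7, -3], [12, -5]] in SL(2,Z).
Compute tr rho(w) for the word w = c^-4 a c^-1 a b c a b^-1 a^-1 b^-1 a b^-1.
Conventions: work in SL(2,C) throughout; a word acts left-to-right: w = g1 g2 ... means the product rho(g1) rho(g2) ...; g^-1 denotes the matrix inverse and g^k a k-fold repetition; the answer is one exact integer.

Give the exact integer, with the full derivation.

rho(c^-1) = [[-5, 3], [-12, 7]]
... * rho(c^-1) = [[-5, 3], [-12, 7]]  ->  [[-11, 6], [-24, 13]]
... * rho(c^-1) = [[-5, 3], [-12, 7]]  ->  [[-17, 9], [-36, 19]]
... * rho(c^-1) = [[-5, 3], [-12, 7]]  ->  [[-23, 12], [-48, 25]]
... * rho(a) = [[3, -1], [-8, 3]]  ->  [[-165, 59], [-344, 123]]
... * rho(c^-1) = [[-5, 3], [-12, 7]]  ->  [[117, -82], [244, -171]]
... * rho(a) = [[3, -1], [-8, 3]]  ->  [[1007, -363], [2100, -757]]
... * rho(b) = [[1, -2], [0, 1]]  ->  [[1007, -2377], [2100, -4957]]
... * rho(c) = [[7, -3], [12, -5]]  ->  [[-21475, 8864], [-44784, 18485]]
... * rho(a) = [[3, -1], [-8, 3]]  ->  [[-135337, 48067], [-282232, 100239]]
... * rho(b^-1) = [[1, 2], [0, 1]]  ->  [[-135337, -222607], [-282232, -464225]]
... * rho(a^-1) = [[3, 1], [8, 3]]  ->  [[-2186867, -803158], [-4560496, -1674907]]
... * rho(b^-1) = [[1, 2], [0, 1]]  ->  [[-2186867, -5176892], [-4560496, -10795899]]
... * rho(a) = [[3, -1], [-8, 3]]  ->  [[34854535, -13343809], [72685704, -27827201]]
... * rho(b^-1) = [[1, 2], [0, 1]]  ->  [[34854535, 56365261], [72685704, 117544207]]
tr = 34854535 + 117544207 = 152398742

152398742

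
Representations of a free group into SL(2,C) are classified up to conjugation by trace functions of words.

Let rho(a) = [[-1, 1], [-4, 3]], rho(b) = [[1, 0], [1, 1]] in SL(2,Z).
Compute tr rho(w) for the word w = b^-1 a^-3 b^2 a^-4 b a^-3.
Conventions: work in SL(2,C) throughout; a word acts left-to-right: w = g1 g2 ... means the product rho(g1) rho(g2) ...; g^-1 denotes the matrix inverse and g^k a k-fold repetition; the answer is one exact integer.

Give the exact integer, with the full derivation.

rho(b^-1) = [[1, 0], [-1, 1]]
... * rho(a^-1) = [[3, -1], [4, -1]]  ->  [[3, -1], [1, 0]]
... * rho(a^-1) = [[3, -1], [4, -1]]  ->  [[5, -2], [3, -1]]
... * rho(a^-1) = [[3, -1], [4, -1]]  ->  [[7, -3], [5, -2]]
... * rho(b) = [[1, 0], [1, 1]]  ->  [[4, -3], [3, -2]]
... * rho(b) = [[1, 0], [1, 1]]  ->  [[1, -3], [1, -2]]
... * rho(a^-1) = [[3, -1], [4, -1]]  ->  [[-9, 2], [-5, 1]]
... * rho(a^-1) = [[3, -1], [4, -1]]  ->  [[-19, 7], [-11, 4]]
... * rho(a^-1) = [[3, -1], [4, -1]]  ->  [[-29, 12], [-17, 7]]
... * rho(a^-1) = [[3, -1], [4, -1]]  ->  [[-39, 17], [-23, 10]]
... * rho(b) = [[1, 0], [1, 1]]  ->  [[-22, 17], [-13, 10]]
... * rho(a^-1) = [[3, -1], [4, -1]]  ->  [[2, 5], [1, 3]]
... * rho(a^-1) = [[3, -1], [4, -1]]  ->  [[26, -7], [15, -4]]
... * rho(a^-1) = [[3, -1], [4, -1]]  ->  [[50, -19], [29, -11]]
tr = 50 + -11 = 39

39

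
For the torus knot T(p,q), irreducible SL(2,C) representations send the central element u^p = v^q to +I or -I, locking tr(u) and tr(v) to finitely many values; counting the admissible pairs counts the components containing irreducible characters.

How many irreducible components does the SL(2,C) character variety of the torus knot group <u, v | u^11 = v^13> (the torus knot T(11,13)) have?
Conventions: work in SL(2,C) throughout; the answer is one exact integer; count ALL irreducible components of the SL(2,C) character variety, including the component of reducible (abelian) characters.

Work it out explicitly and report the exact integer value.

61

Gamma = < u, v | u^11 = v^13 > (torus knot T(11,13)); the central element u^11 = v^13 acts as +I or -I in any irreducible SL(2,C) representation.
This locks tr(u) to 2*cos(pi*alpha/11), alpha in 1..10, and tr(v) to 2*cos(pi*beta/13), beta in 1..12, on each component of irreducible characters.
Consistency of u^11 = (-1)^alpha I with v^13 = (-1)^beta I forces alpha = beta (mod 2).
Enumerate parity-matched pairs: 5*6 odd-odd plus 5*6 even-even gives 60.
components with irreducible characters: 60; plus the single component of reducible (abelian) characters: total 61.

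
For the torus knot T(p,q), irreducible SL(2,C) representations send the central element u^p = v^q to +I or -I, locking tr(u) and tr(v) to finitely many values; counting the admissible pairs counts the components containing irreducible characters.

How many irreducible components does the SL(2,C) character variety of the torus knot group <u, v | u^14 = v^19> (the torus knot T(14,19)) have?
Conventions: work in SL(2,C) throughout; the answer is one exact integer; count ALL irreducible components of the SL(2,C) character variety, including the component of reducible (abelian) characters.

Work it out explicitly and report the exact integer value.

118

In the torus knot group T(14,19), u^14 = v^19 is central, so an irreducible representation sends it to +I or -I (Schur).
On an irreducible component, tr(u) is locked at 2*cos(pi*alpha/14) for some alpha in 1..13, and tr(v) at 2*cos(pi*beta/19) for some beta in 1..18.
u^14 = (-1)^alpha I and v^19 = (-1)^beta I must agree, so alpha and beta have equal parity.
count pairs: odd alpha (7 choices) x odd beta (9), plus even alpha (6) x even beta (9): 7*9 + 6*9 = 117.
That is 117 components of irreducible characters, and with the reducible (abelian) component the total is 118.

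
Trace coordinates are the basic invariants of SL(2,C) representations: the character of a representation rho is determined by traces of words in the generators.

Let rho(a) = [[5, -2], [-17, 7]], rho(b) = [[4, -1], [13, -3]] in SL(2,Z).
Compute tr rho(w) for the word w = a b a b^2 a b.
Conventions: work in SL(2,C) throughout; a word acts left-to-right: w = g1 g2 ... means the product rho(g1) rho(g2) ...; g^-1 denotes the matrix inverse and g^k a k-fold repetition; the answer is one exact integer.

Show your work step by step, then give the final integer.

-2168

rho(a) = [[5, -2], [-17, 7]]
... * rho(b) = [[4, -1], [13, -3]]  ->  [[-6, 1], [23, -4]]
... * rho(a) = [[5, -2], [-17, 7]]  ->  [[-47, 19], [183, -74]]
... * rho(b) = [[4, -1], [13, -3]]  ->  [[59, -10], [-230, 39]]
... * rho(b) = [[4, -1], [13, -3]]  ->  [[106, -29], [-413, 113]]
... * rho(a) = [[5, -2], [-17, 7]]  ->  [[1023, -415], [-3986, 1617]]
... * rho(b) = [[4, -1], [13, -3]]  ->  [[-1303, 222], [5077, -865]]
tr = -1303 + -865 = -2168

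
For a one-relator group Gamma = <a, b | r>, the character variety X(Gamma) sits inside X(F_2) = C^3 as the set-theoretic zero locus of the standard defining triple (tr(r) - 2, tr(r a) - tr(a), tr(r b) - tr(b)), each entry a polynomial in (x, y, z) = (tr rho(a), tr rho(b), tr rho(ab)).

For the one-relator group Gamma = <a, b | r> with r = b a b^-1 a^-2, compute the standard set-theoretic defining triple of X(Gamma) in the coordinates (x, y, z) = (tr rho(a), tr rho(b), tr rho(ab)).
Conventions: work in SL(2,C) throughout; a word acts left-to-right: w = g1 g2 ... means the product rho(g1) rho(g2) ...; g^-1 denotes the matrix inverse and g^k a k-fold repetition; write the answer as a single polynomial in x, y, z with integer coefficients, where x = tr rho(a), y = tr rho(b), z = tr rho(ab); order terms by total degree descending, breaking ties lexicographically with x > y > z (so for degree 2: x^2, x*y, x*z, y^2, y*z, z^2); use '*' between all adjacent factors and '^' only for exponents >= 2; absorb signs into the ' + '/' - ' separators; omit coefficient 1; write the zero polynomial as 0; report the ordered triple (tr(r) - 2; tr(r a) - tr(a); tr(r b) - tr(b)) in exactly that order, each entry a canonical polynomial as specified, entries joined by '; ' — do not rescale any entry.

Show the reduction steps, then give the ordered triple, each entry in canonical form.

trace(a b a) = trace(a) * trace(b a) - trace(b)   [square of a] = x*z - y
trace(a b a b) = trace(b a) * trace(b a) - trace(1)   [split at a repeated b] = z^2 - 2
trace(b a b^-1 a) = trace(a b a) * trace(b) - trace(a b a b)   [inverse elimination on b] = x*y*z - y^2 - z^2 + 2
trace(a^-1 b a b^-1) = trace(b a b^-1) * trace(a) - trace(b a b^-1 a)   [inverse elimination on a] = -x*y*z + x^2 + y^2 + z^2 - 2
trace(b a b^-1 a^-2) = trace(a^-1 b a b^-1) * trace(a) - trace(a^-1 b a b^-1 a)   [inverse elimination on a] = -x^2*y*z + x^3 + x*y^2 + x*z^2 - 3*x
trace(b^2) = trace(b) * trace(b) - trace(1) = y^2 - 2
trace(b^2 a) = trace(b) * trace(a b) - trace(a) = y*z - x
trace(a^-1 b^2) = trace(b^2) * trace(a) - trace(b^2 a) = x*y^2 - y*z - x
trace(b^2 a b) = trace(b) * trace(a b^2) - trace(a b) = y^2*z - x*y - z
trace(b^2 a b a) = trace(b) * trace(a b a b) - trace(a b a) = y*z^2 - x*z - y
trace(a^-1 b^2 a b) = trace(b^2 a b) * trace(a) - trace(b^2 a b a) = x*y^2*z - x^2*y - y*z^2 + y
trace(a^-2 b^2 a b) = trace(a^-1 b^2 a b) * trace(a) - trace(a^-1 b^2 a b a) = x^2*y^2*z - x^3*y - x*y*z^2 - y^2*z + 2*x*y + z
trace(b a b^-1 a^-2 b) = trace(a^-2 b^2 a) * trace(b) - trace(a^-2 b^2 a b) = -x^2*y^2*z + x^3*y + x*y^3 + x*y*z^2 - 3*x*y - z
assemble the triple (trace(r) - 2; trace(r a) - x; trace(r b) - y)

-x^2*y*z + x^3 + x*y^2 + x*z^2 - 3*x - 2; -x*y*z + x^2 + y^2 + z^2 - x - 2; -x^2*y^2*z + x^3*y + x*y^3 + x*y*z^2 - 3*x*y - y - z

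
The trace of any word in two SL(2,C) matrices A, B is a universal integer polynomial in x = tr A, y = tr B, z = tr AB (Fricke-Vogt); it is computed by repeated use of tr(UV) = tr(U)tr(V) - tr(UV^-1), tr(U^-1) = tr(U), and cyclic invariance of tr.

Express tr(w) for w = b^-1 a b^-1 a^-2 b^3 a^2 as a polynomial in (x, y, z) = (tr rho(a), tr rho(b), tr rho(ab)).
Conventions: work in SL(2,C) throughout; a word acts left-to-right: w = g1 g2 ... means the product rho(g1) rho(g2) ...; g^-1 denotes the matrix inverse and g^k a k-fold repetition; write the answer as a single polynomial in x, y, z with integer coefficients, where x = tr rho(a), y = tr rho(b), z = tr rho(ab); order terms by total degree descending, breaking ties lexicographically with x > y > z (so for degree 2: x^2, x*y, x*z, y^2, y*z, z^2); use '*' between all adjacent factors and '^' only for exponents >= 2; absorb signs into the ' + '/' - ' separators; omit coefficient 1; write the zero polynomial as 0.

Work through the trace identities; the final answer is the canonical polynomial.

trace(b^2 a) = trace(b)*trace(a b) - trace(a) = y*z - x
trace(b^2) = trace(b)*trace(b) - trace(1) = y^2 - 2
trace(b^2 a^2) = trace(a)*trace(b^2 a) - trace(b^2) = x*y*z - x^2 - y^2 + 2
trace(b^2 a^3) = trace(a)*trace(b^2 a^2) - trace(b^2 a) = x^2*y*z - x^3 - x*y^2 - y*z + 3*x
trace(b a^4 b) = trace(a)*trace(a b^2 a^2) - trace(a b^2 a) = x^3*y*z - x^4 - x^2*y^2 - 2*x*y*z + 4*x^2 + y^2 - 2
trace(b a^2) = trace(a)*trace(b a) - trace(b) = x*z - y
trace(a b a^2) = trace(a)*trace(b a^2) - trace(b a) = x^2*z - x*y - z
trace(b a^4) = trace(a)*trace(a b a^2) - trace(a b a) = x^3*z - x^2*y - 2*x*z + y
trace(a b^3 a^3) = trace(b)*trace(b a^4 b) - trace(b a^4) = x^3*y^2*z - x^4*y - x^2*y^3 - x^3*z - 2*x*y^2*z + 5*x^2*y + y^3 + 2*x*z - 3*y
trace(a b a b) = trace(b a)*trace(b a) - trace(1) = z^2 - 2
trace(b a b^2 a) = trace(b)*trace(a b a b) - trace(a b a) = y*z^2 - x*z - y
trace(b a b^2) = trace(b)*trace(a b^2) - trace(a b) = y^2*z - x*y - z
trace(a b a b^2 a) = trace(a)*trace(b a b^2 a) - trace(b a b^2) = x*y*z^2 - x^2*z - y^2*z + z
trace(a^3 b a b^2) = trace(a)*trace(a b a b^2 a) - trace(a b a b^2) = x^2*y*z^2 - x^3*z - x*y^2*z - y*z^2 + 2*x*z + y
trace(b a b a^2) = trace(a)*trace(b a b a) - trace(b a b) = x*z^2 - y*z - x
trace(a^3 b a b) = trace(a)*trace(b a b a^2) - trace(b a b a) = x^2*z^2 - x*y*z - x^2 - z^2 + 2
trace(a b^3 a^3 b) = trace(b)*trace(a^3 b a b^2) - trace(a^3 b a b) = x^2*y^2*z^2 - x^3*y*z - x*y^3*z - x^2*z^2 - y^2*z^2 + 3*x*y*z + x^2 + y^2 + z^2 - 2
trace(b^3 a^3 b^-1 a) = trace(a b^3 a^3)*trace(b) - trace(a b^3 a^3 b) = x^3*y^3*z - x^4*y^2 - x^2*y^4 - x^2*y^2*z^2 - x*y^3*z + 5*x^2*y^2 + x^2*z^2 + y^4 + y^2*z^2 - x*y*z - x^2 - 4*y^2 - z^2 + 2
trace(a^-1 b^3 a^3 b^-1) = trace(b^3 a^3 b^-1)*trace(a) - trace(b^3 a^3 b^-1 a) = -x^3*y^3*z + x^4*y^2 + x^2*y^4 + x^2*y^2*z^2 + x^3*y*z + x*y^3*z - x^4 - 6*x^2*y^2 - x^2*z^2 - y^4 - y^2*z^2 + 4*x^2 + 4*y^2 + z^2 - 2
trace(a b^-1 a^-2 b^3 a^2) = trace(a^-1 b^3 a^3 b^-1)*trace(a) - trace(a^-1 b^3 a^3 b^-1 a) = -x^4*y^3*z + x^5*y^2 + x^3*y^4 + x^3*y^2*z^2 + x^4*y*z + x^2*y^3*z - x^5 - 6*x^3*y^2 - x^3*z^2 - x*y^4 - x*y^2*z^2 - x^2*y*z + 5*x^3 + 5*x*y^2 + x*z^2 + y*z - 5*x
trace(b a^2 b^2) = trace(b)*trace(a^2 b^2) - trace(a^2 b) = x*y^2*z - x^2*y - y^3 - x*z + 3*y
trace(b^3 a^2 b) = trace(b)*trace(b a^2 b^2) - trace(b a^2 b) = x*y^3*z - x^2*y^2 - y^4 - 2*x*y*z + x^2 + 4*y^2 - 2
trace(b^3 a^2 b a) = trace(b)*trace(b a^2 b a b) - trace(b a^2 b a) = x*y^2*z^2 - x^2*y*z - y^3*z - x*z^2 + 2*y*z + x
trace(a^-1 b^3 a^2 b) = trace(b^3 a^2 b)*trace(a) - trace(b^3 a^2 b a) = x^2*y^3*z - x^3*y^2 - x*y^4 - x*y^2*z^2 - x^2*y*z + y^3*z + x^3 + 4*x*y^2 + x*z^2 - 2*y*z - 3*x
trace(b^3 a^2 b a b) = trace(b)*trace(a^2 b a b^3) - trace(a^2 b a b^2) = x*y^3*z^2 - x^2*y^2*z - y^4*z - 2*x*y*z^2 + x^2*z + 3*y^2*z + x*y - z
trace(a b a b a b) = trace(a b a b)*trace(a b) - trace(b a) = z^3 - 3*z
trace(a b a b a b^2) = trace(b)*trace(a b a b a b) - trace(a b a b a) = y*z^3 - x*z^2 - 2*y*z + x
trace(b a b a b^3 a) = trace(b)*trace(a b a b a b^2) - trace(a b a b a b) = y^2*z^3 - x*y*z^2 - 2*y^2*z - z^3 + x*y + 3*z
trace(a b a b^3) = trace(b)*trace(a b a b^2) - trace(a b a b) = y^2*z^2 - x*y*z - y^2 - z^2 + 2
trace(b a b a b^3) = trace(b)*trace(a b a b^3) - trace(a b a b^2) = y^3*z^2 - x*y^2*z - y^3 - 2*y*z^2 + x*z + 3*y
trace(b^3 a^2 b a b a) = trace(a)*trace(b a b a b^3 a) - trace(b a b a b^3) = x*y^2*z^3 - x^2*y*z^2 - y^3*z^2 - x*y^2*z - x*z^3 + x^2*y + y^3 + 2*y*z^2 + 2*x*z - 3*y
trace(a^-1 b^3 a^2 b a b) = trace(b^3 a^2 b a b)*trace(a) - trace(b^3 a^2 b a b a) = x^2*y^3*z^2 - x^3*y^2*z - x*y^4*z - x*y^2*z^3 - x^2*y*z^2 + y^3*z^2 + x^3*z + 4*x*y^2*z + x*z^3 - y^3 - 2*y*z^2 - 3*x*z + 3*y
trace(a^-2 b^3 a^2 b a b) = trace(a^-1 b^3 a^2 b a b)*trace(a) - trace(a^-1 b^3 a^2 b a b a) = x^3*y^3*z^2 - x^4*y^2*z - x^2*y^4*z - x^2*y^2*z^3 - x^3*y*z^2 + x^4*z + 5*x^2*y^2*z + x^2*z^3 + y^4*z - x*y^3 - 4*x^2*z - 3*y^2*z + 2*x*y + z
trace(a b^-1 a^-2 b^3 a^2 b) = trace(a^-2 b^3 a^2 b a)*trace(b) - trace(a^-2 b^3 a^2 b a b) = -x^3*y^3*z^2 + x^4*y^2*z + 2*x^2*y^4*z + x^2*y^2*z^3 - x^3*y^3 + x^3*y*z^2 - x*y^5 - x*y^3*z^2 - x^4*z - 6*x^2*y^2*z - x^2*z^3 + x^3*y + 5*x*y^3 + x*y*z^2 + 4*x^2*z + y^2*z - 5*x*y - z
trace(b^-1 a b^-1 a^-2 b^3 a^2) = trace(a b^-1 a^-2 b^3 a^2)*trace(b) - trace(a b^-1 a^-2 b^3 a^2 b) = -x^4*y^4*z + x^5*y^3 + x^3*y^5 + 2*x^3*y^3*z^2 - x^2*y^4*z - x^2*y^2*z^3 - x^5*y - 5*x^3*y^3 - 2*x^3*y*z^2 + x^4*z + 5*x^2*y^2*z + x^2*z^3 + 4*x^3*y - 4*x^2*z + z

-x^4*y^4*z + x^5*y^3 + x^3*y^5 + 2*x^3*y^3*z^2 - x^2*y^4*z - x^2*y^2*z^3 - x^5*y - 5*x^3*y^3 - 2*x^3*y*z^2 + x^4*z + 5*x^2*y^2*z + x^2*z^3 + 4*x^3*y - 4*x^2*z + z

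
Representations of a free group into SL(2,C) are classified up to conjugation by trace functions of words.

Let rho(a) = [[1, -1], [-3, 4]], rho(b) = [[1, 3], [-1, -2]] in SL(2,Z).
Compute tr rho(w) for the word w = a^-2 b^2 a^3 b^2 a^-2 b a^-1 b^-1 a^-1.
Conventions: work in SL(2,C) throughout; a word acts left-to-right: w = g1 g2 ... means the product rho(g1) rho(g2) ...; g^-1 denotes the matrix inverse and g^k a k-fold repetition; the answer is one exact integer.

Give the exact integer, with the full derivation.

74324885

rho(a^-1) = [[4, 1], [3, 1]]
... * rho(a^-1) = [[4, 1], [3, 1]]  ->  [[19, 5], [15, 4]]
... * rho(b) = [[1, 3], [-1, -2]]  ->  [[14, 47], [11, 37]]
... * rho(b) = [[1, 3], [-1, -2]]  ->  [[-33, -52], [-26, -41]]
... * rho(a) = [[1, -1], [-3, 4]]  ->  [[123, -175], [97, -138]]
... * rho(a) = [[1, -1], [-3, 4]]  ->  [[648, -823], [511, -649]]
... * rho(a) = [[1, -1], [-3, 4]]  ->  [[3117, -3940], [2458, -3107]]
... * rho(b) = [[1, 3], [-1, -2]]  ->  [[7057, 17231], [5565, 13588]]
... * rho(b) = [[1, 3], [-1, -2]]  ->  [[-10174, -13291], [-8023, -10481]]
... * rho(a^-1) = [[4, 1], [3, 1]]  ->  [[-80569, -23465], [-63535, -18504]]
... * rho(a^-1) = [[4, 1], [3, 1]]  ->  [[-392671, -104034], [-309652, -82039]]
... * rho(b) = [[1, 3], [-1, -2]]  ->  [[-288637, -969945], [-227613, -764878]]
... * rho(a^-1) = [[4, 1], [3, 1]]  ->  [[-4064383, -1258582], [-3205086, -992491]]
... * rho(b^-1) = [[-2, -3], [1, 1]]  ->  [[6870184, 10934567], [5417681, 8622767]]
... * rho(a^-1) = [[4, 1], [3, 1]]  ->  [[60284437, 17804751], [47539025, 14040448]]
tr = 60284437 + 14040448 = 74324885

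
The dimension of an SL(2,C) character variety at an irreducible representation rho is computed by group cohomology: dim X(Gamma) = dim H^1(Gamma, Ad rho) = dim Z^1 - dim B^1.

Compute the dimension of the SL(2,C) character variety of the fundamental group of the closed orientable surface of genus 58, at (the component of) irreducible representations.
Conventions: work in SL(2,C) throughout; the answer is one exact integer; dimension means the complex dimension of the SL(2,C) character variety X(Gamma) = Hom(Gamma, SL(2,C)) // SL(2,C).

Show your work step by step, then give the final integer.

Gamma = pi_1(Sigma_58) = < a_1, b_1, ..., a_58, b_58 | prod [a_i, b_i] > has 2g = 116 generators and 1 relator.
Before the relator condition, cocycle space has dim 3*116 = 348.
H^2 = coker(d_2) is dual to H^0 = 0 at irreducible rho (Poincare duality), so d_2 is onto: dim Z^1 = 345.
dim B^1 = 3 (coboundaries, injective at irreducible rho).
dim X = dim H^1 = 345 - 3 = 342.

342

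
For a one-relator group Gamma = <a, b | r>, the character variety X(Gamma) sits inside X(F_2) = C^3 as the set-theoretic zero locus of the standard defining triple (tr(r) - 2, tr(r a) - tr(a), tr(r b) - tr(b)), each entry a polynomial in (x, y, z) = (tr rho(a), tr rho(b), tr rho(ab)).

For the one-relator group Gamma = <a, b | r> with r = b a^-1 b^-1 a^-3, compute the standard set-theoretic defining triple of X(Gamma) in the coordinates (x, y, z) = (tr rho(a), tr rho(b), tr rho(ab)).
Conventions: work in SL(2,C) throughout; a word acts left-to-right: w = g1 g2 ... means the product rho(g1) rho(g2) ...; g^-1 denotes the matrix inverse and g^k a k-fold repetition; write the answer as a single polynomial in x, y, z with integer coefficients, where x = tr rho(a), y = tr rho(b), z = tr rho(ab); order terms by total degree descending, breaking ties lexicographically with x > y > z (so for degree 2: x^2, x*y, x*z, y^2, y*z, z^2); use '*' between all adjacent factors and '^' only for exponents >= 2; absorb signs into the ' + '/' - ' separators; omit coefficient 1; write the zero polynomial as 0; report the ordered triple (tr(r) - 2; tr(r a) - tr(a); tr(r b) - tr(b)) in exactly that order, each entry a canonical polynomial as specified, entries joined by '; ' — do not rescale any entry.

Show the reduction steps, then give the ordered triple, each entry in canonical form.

trace(b a^-1) = trace(b)*trace(a) - trace(b a)   [inverse elimination on a] = x*y - z
use: trace(a^-1 b a^-1) = trace(b a^-1)*trace(a) - trace(b)   [inverse elimination on a] = x^2*y - x*z - y
apply: trace(a^-2 b a^-1) = trace(a^-1 b a^-1)*trace(a) - trace(a^-1 b)   [inverse elimination on a] = x^3*y - x^2*z - 2*x*y + z
use: trace(b^2) = trace(b)*trace(b) - trace(1)   [square of b] = y^2 - 2
use: trace(b^2 a) = trace(b)*trace(a b) - trace(a)   [square of b] = y*z - x
trace(a^-1 b^2) = trace(b^2)*trace(a) - trace(b^2 a)   [inverse elimination on a] = x*y^2 - y*z - x
trace(b a^-2 b) = trace(a^-1 b^2)*trace(a) - trace(a^-1 b^2 a)   [inverse elimination on a] = x^2*y^2 - x*y*z - x^2 - y^2 + 2
apply: trace(b a b a) = trace(b a)*trace(b a) - trace(1)   [split at a repeated b] = z^2 - 2
trace(a^-1 b a b) = trace(b a b)*trace(a) - trace(b a b a)   [inverse elimination on a] = x*y*z - x^2 - z^2 + 2
trace(b a^-2 b a) = trace(a^-1 b a b)*trace(a) - trace(a^-1 b a b a)   [inverse elimination on a] = x^2*y*z - x^3 - x*z^2 - y*z + 3*x
apply: trace(a^-2 b a^-1 b) = trace(b a^-2 b)*trace(a) - trace(b a^-2 b a)   [inverse elimination on a] = x^3*y^2 - 2*x^2*y*z - x*y^2 + x*z^2 + y*z - x
apply: trace(b a^-1 b^-1 a^-2) = trace(a^-2 b a^-1)*trace(b) - trace(a^-2 b a^-1 b)   [inverse elimination on b] = x^2*y*z - x*y^2 - x*z^2 + x
trace(a b a) = trace(a)*trace(b a) - trace(b)   [square of a] = x*z - y
use: trace(b a b^-1 a) = trace(a b a)*trace(b) - trace(a b a b)   [inverse elimination on b] = x*y*z - y^2 - z^2 + 2
trace(b^-1 a^-1 b a) = trace(b a b^-1)*trace(a) - trace(b a b^-1 a)   [inverse elimination on a] = -x*y*z + x^2 + y^2 + z^2 - 2
trace(b a^-1 b^-1 a^-1) = trace(b^-1 a^-1 b)*trace(a) - trace(b^-1 a^-1 b a)   [inverse elimination on a] = x*y*z - y^2 - z^2 + 2
trace(b a^-1 b^-1 a^-3) = trace(b a^-1 b^-1 a^-2)*trace(a) - trace(b a^-1 b^-1 a^-1)   [inverse elimination on a] = x^3*y*z - x^2*y^2 - x^2*z^2 - x*y*z + x^2 + y^2 + z^2 - 2
trace(b^2 a b) = trace(b)*trace(b a b) - trace(b a) = y^2*z - x*y - z
apply: trace(b^2 a b a) = trace(b)*trace(a b a b) - trace(a b a) = y*z^2 - x*z - y
apply: trace(a^-1 b^2 a b) = trace(b^2 a b)*trace(a) - trace(b^2 a b a) = x*y^2*z - x^2*y - y*z^2 + y
use: trace(b^2 a b^-1 a^-1) = trace(a^-1 b^2 a)*trace(b) - trace(a^-1 b^2 a b) = -x*y^2*z + x^2*y + y^3 + y*z^2 - 3*y
use: trace(b^-1 a^-2 b^2 a) = trace(b^2 a b^-1 a^-1)*trace(a) - trace(b^2 a b^-1) = -x^2*y^2*z + x^3*y + x*y^3 + x*y*z^2 - 3*x*y - z
trace(a^-1 b^2 a^-1 b^-1 a^-1) = trace(b^-1 a^-2 b^2)*trace(a) - trace(b^-1 a^-2 b^2 a) = x^2*y^2*z - x*y^3 - x*y*z^2 - x^2*z + 2*x*y + z
use: trace(b^3) = trace(b)*trace(b^2) - trace(b) = y^3 - 3*y
apply: trace(b^2 a^-1 b) = trace(b^3)*trace(a) - trace(b^3 a) = x*y^3 - y^2*z - 2*x*y + z
trace(b^2 a^-1 b a) = trace(b a b^2)*trace(a) - trace(b a b^2 a) = x*y^2*z - x^2*y - y*z^2 + y
trace(a^-1 b^2 a^-1 b) = trace(b^2 a^-1 b)*trace(a) - trace(b^2 a^-1 b a) = x^2*y^3 - 2*x*y^2*z - x^2*y + y*z^2 + x*z - y
trace(a^-1 b^2 a^-1 b^-1) = trace(a^-1 b^2 a^-1)*trace(b) - trace(a^-1 b^2 a^-1 b) = x*y^2*z - y^3 - y*z^2 - x*z + 3*y
apply: trace(b a^-1 b^-1 a^-3 b) = trace(a^-1 b^2 a^-1 b^-1 a^-1)*trace(a) - trace(a^-1 b^2 a^-1 b^-1) = x^3*y^2*z - x^2*y^3 - x^2*y*z^2 - x^3*z - x*y^2*z + 2*x^2*y + y^3 + y*z^2 + 2*x*z - 3*y
assemble the triple (trace(r) - 2; trace(r a) - x; trace(r b) - y)

x^3*y*z - x^2*y^2 - x^2*z^2 - x*y*z + x^2 + y^2 + z^2 - 4; x^2*y*z - x*y^2 - x*z^2; x^3*y^2*z - x^2*y^3 - x^2*y*z^2 - x^3*z - x*y^2*z + 2*x^2*y + y^3 + y*z^2 + 2*x*z - 4*y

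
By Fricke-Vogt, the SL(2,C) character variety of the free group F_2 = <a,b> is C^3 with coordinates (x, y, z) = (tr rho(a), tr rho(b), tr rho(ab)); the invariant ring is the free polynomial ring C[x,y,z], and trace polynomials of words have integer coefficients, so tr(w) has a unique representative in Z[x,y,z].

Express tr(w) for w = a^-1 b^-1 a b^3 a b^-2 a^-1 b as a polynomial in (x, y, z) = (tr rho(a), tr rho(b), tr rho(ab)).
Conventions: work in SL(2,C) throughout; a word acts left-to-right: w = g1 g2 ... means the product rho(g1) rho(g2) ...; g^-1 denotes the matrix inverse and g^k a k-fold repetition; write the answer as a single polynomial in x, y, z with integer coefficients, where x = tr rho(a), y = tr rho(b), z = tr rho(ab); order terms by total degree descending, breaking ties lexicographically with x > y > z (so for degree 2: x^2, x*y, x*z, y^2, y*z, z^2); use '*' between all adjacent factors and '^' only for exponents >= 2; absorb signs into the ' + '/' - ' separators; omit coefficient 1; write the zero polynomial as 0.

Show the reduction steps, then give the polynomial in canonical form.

tr(b a b) = tr(b)*tr(a b) - tr(a) = y*z - x
tr(b^3 a) = tr(b)*tr(b a b) - tr(b a) = y^2*z - x*y - z
tr(b^2) = tr(b)*tr(b) - tr(1) = y^2 - 2
tr(b^3) = tr(b)*tr(b^2) - tr(b) = y^3 - 3*y
tr(b^2 a^2 b) = tr(a)*tr(b^3 a) - tr(b^3) = x*y^2*z - x^2*y - y^3 - x*z + 3*y
tr(b^2 a^2) = tr(a)*tr(b^2 a) - tr(b^2) = x*y*z - x^2 - y^2 + 2
tr(a b^4 a) = tr(b)*tr(b^2 a^2 b) - tr(b^2 a^2) = x*y^3*z - x^2*y^2 - y^4 - 2*x*y*z + x^2 + 4*y^2 - 2
tr(a b a b) = tr(a b)*tr(a b) - tr(1)   [split at repeated a] = z^2 - 2
tr(a b a) = tr(a)*tr(b a) - tr(b) = x*z - y
tr(a b a b^2) = tr(b)*tr(a b a b) - tr(a b a) = y*z^2 - x*z - y
tr(b a b a b^2) = tr(b)*tr(a b a b^2) - tr(a b a b) = y^2*z^2 - x*y*z - y^2 - z^2 + 2
tr(a b^4 a b) = tr(b)*tr(b a b a b^2) - tr(b a b a b) = y^3*z^2 - x*y^2*z - y^3 - 2*y*z^2 + x*z + 3*y
tr(b^4 a b^-1 a) = tr(a b^4 a)*tr(b) - tr(a b^4 a b) = x*y^4*z - x^2*y^3 - y^5 - y^3*z^2 - x*y^2*z + x^2*y + 5*y^3 + 2*y*z^2 - x*z - 5*y
tr(b^-1 a^-1 b^4 a) = tr(b^4 a b^-1)*tr(a) - tr(b^4 a b^-1 a) = -x*y^4*z + x^2*y^3 + y^5 + y^3*z^2 + 2*x*y^2*z - 2*x^2*y - 5*y^3 - 2*y*z^2 + 5*y
tr(b^4) = tr(b)*tr(b^3) - tr(b^2) = y^4 - 4*y^2 + 2
tr(b^3 a b^-2 a^-1 b) = tr(b^-1 a^-1 b^4 a)*tr(b) - tr(b^-1 a^-1 b^4 a b) = -x*y^5*z + x^2*y^4 + y^6 + y^4*z^2 + 2*x*y^3*z - 2*x^2*y^2 - 6*y^4 - 2*y^2*z^2 + 9*y^2 - 2
tr(a b^4) = tr(b)*tr(b a b^2) - tr(b a b) = y^3*z - x*y^2 - 2*y*z + x
tr(b a b^4) = tr(b)*tr(a b^4) - tr(a b^3) = y^4*z - x*y^3 - 3*y^2*z + 2*x*y + z
tr(b a^-1 b a b^3) = tr(b a b^4)*tr(a) - tr(b a b^4 a) = x*y^4*z - x^2*y^3 - y^3*z^2 - 2*x*y^2*z + 2*x^2*y + y^3 + 2*y*z^2 - 3*y
tr(a b^3 a b^2) = tr(b)*tr(a b^3 a b) - tr(a b^3 a) = y^3*z^2 - 2*x*y^2*z + x^2*y - y*z^2 + x*z - y
tr(b a b^3 a b^2) = tr(b)*tr(a b^3 a b^2) - tr(a b^3 a b) = y^4*z^2 - 2*x*y^3*z + x^2*y^2 - 2*y^2*z^2 + 2*x*y*z + z^2 - 2
tr(a b a b a b) = tr(b a)*tr(b a b a) - tr(b^-1 a^-1)   [split at repeated b] = z^3 - 3*z
tr(a b a b a) = tr(a)*tr(b a b a) - tr(b a b) = x*z^2 - y*z - x
tr(a b^2 a b a b) = tr(b)*tr(a b a b a b) - tr(a b a b a) = y*z^3 - x*z^2 - 2*y*z + x
tr(a b^2 a b a) = tr(a)*tr(b^2 a b a) - tr(b^2 a b) = x*y*z^2 - x^2*z - y^2*z + z
tr(a b^2 a b a b^2) = tr(b)*tr(a b^2 a b a b) - tr(a b^2 a b a) = y^2*z^3 - 2*x*y*z^2 + x^2*z - y^2*z + x*y - z
tr(b a b^3 a b^2 a) = tr(b)*tr(a b^2 a b a b^2) - tr(a b^2 a b a b) = y^3*z^3 - 2*x*y^2*z^2 + x^2*y*z - y^3*z - y*z^3 + x*y^2 + x*z^2 + y*z - x
tr(b a^-1 b a b^3 a b) = tr(b a b^3 a b^2)*tr(a) - tr(b a b^3 a b^2 a) = x*y^4*z^2 - 2*x^2*y^3*z - y^3*z^3 + x^3*y^2 + x^2*y*z + y^3*z + y*z^3 - x*y^2 - y*z - x
tr(b a b^3 a b a b) = tr(b)*tr(a b a b^2 a b^2) - tr(a b a b^2 a b) = y^3*z^3 - 2*x*y^2*z^2 + x^2*y*z - y^3*z - y*z^3 + x*y^2 + x*z^2 + y*z - x
tr(a b a b a b a b) = tr(b a b a)*tr(b a b a) - tr(1)   [split at repeated b] = z^4 - 4*z^2 + 2
tr(a b a b a b a) = tr(a)*tr(b a b a b a) - tr(b a b a b) = x*z^3 - y*z^2 - 2*x*z + y
tr(b a b a b a b a b) = tr(b)*tr(a b a b a b a b) - tr(a b a b a b a) = y*z^4 - x*z^3 - 3*y*z^2 + 2*x*z + y
tr(b a b^3 a b a b a) = tr(b)*tr(b a b a b a b a b) - tr(b a b a b a b a) = y^2*z^4 - x*y*z^3 - 3*y^2*z^2 - z^4 + 2*x*y*z + y^2 + 4*z^2 - 2
tr(b a^-1 b a b^3 a b a) = tr(b a b^3 a b a b)*tr(a) - tr(b a b^3 a b a b a) = x*y^3*z^3 - 2*x^2*y^2*z^2 - y^2*z^4 + x^3*y*z - x*y^3*z + x^2*y^2 + x^2*z^2 + 3*y^2*z^2 + z^4 - x*y*z - x^2 - y^2 - 4*z^2 + 2
tr(a^-1 b a^-1 b a b^3 a b) = tr(b a^-1 b a b^3 a b)*tr(a) - tr(b a^-1 b a b^3 a b a) = x^2*y^4*z^2 - 2*x^3*y^3*z - 2*x*y^3*z^3 + x^4*y^2 + 2*x^2*y^2*z^2 + y^2*z^4 + 2*x*y^3*z + x*y*z^3 - 2*x^2*y^2 - x^2*z^2 - 3*y^2*z^2 - z^4 + y^2 + 4*z^2 - 2
tr(a^-1 b a^-1 b a b^3 a b^-1) = tr(a^-1 b a^-1 b a b^3 a)*tr(b) - tr(a^-1 b a^-1 b a b^3 a b) = -x^2*y^4*z^2 + 2*x^3*y^3*z + x*y^5*z + 2*x*y^3*z^3 - x^4*y^2 - x^2*y^4 - 2*x^2*y^2*z^2 - y^4*z^2 - y^2*z^4 - 4*x*y^3*z - x*y*z^3 + 4*x^2*y^2 + x^2*z^2 + y^4 + 5*y^2*z^2 + z^4 - 4*y^2 - 4*z^2 + 2
tr(a b^3 a b^-2 a^-1 b a^-1 b) = tr(a^-1 b a^-1 b a b^3 a b^-1)*tr(b) - tr(a^-1 b a^-1 b a b^3 a) = -x^2*y^5*z^2 + 2*x^3*y^4*z + x*y^6*z + 2*x*y^4*z^3 - x^4*y^3 - x^2*y^5 - 2*x^2*y^3*z^2 - y^5*z^2 - y^3*z^4 - 5*x*y^4*z - x*y^2*z^3 + 5*x^2*y^3 + x^2*y*z^2 + y^5 + 6*y^3*z^2 + y*z^4 + 2*x*y^2*z - 2*x^2*y - 5*y^3 - 6*y*z^2 + 5*y
tr(a^-1 b^-1 a b^3 a b^-2 a^-1 b) = tr(a b^3 a b^-2 a^-1 b a^-1)*tr(b) - tr(a b^3 a b^-2 a^-1 b a^-1 b) = x^2*y^5*z^2 - 2*x^3*y^4*z - 2*x*y^6*z - 2*x*y^4*z^3 + x^4*y^3 + 2*x^2*y^5 + 2*x^2*y^3*z^2 + y^7 + 2*y^5*z^2 + y^3*z^4 + 7*x*y^4*z + x*y^2*z^3 - 7*x^2*y^3 - x^2*y*z^2 - 7*y^5 - 8*y^3*z^2 - y*z^4 - 2*x*y^2*z + 2*x^2*y + 14*y^3 + 6*y*z^2 - 7*y

x^2*y^5*z^2 - 2*x^3*y^4*z - 2*x*y^6*z - 2*x*y^4*z^3 + x^4*y^3 + 2*x^2*y^5 + 2*x^2*y^3*z^2 + y^7 + 2*y^5*z^2 + y^3*z^4 + 7*x*y^4*z + x*y^2*z^3 - 7*x^2*y^3 - x^2*y*z^2 - 7*y^5 - 8*y^3*z^2 - y*z^4 - 2*x*y^2*z + 2*x^2*y + 14*y^3 + 6*y*z^2 - 7*y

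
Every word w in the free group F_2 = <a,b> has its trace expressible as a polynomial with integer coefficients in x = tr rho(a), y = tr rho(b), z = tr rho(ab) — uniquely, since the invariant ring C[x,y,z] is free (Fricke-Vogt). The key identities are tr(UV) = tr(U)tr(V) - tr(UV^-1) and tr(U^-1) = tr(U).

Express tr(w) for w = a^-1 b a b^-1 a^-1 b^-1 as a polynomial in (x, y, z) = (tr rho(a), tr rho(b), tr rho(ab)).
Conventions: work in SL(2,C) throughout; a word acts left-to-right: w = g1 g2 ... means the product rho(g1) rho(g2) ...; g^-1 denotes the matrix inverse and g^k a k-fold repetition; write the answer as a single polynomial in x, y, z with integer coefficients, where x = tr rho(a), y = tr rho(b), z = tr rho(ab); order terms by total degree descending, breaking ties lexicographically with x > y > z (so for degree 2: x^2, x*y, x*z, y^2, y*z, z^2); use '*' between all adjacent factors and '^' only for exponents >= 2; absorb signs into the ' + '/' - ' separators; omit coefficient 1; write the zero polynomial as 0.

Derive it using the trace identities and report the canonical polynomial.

next, tr(b^-1) = tr(b) = y
tr(a b a) = tr(a)*tr(b a) - tr(b)  (reduce the a square) = x*z - y
next, tr(b a b a) = tr(b a)*tr(b a) - tr(1)  (split on b) = z^2 - 2
and tr(b a b) = tr(b)*tr(a b) - tr(a)  (reduce the b square) = y*z - x
next, tr(a b a b a) = tr(a)*tr(b a b a) - tr(b a b)  (reduce the a square) = x*z^2 - y*z - x
tr(a b a b a b) = tr(a b a b)*tr(a b) - tr(b a)  (split on a) = z^3 - 3*z
and tr(b^-1 a b a b a) = tr(a b a b a)*tr(b) - tr(a b a b a b)  (eliminate b^-1) = x*y*z^2 - y^2*z - z^3 - x*y + 3*z
and tr(a^-1 b^-1 a b a b) = tr(b^-1 a b a b)*tr(a) - tr(b^-1 a b a b a)  (eliminate a^-1) = -x*y*z^2 + x^2*z + y^2*z + z^3 - 3*z
and tr(b a b^-1 a^-1 b^-1 a) = tr(a^-1 b^-1 a b a)*tr(b) - tr(a^-1 b^-1 a b a b)  (eliminate b^-1) = x*y*z^2 - x^2*z - y^2*z - z^3 + x*y + 3*z
next, tr(a^-1 b a b^-1 a^-1 b^-1) = tr(b a b^-1 a^-1 b^-1)*tr(a) - tr(b a b^-1 a^-1 b^-1 a)  (eliminate a^-1) = -x*y*z^2 + x^2*z + y^2*z + z^3 - 3*z

-x*y*z^2 + x^2*z + y^2*z + z^3 - 3*z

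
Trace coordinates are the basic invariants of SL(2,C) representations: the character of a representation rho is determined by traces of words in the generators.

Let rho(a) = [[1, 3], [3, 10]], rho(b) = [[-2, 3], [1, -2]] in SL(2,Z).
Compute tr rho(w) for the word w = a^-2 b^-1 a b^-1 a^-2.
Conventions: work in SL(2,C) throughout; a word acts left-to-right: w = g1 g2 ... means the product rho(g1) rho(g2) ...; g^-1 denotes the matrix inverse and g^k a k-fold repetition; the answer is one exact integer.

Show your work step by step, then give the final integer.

rho(a^-1) = [[10, -3], [-3, 1]]
... * rho(a^-1) = [[10, -3], [-3, 1]]  ->  [[109, -33], [-33, 10]]
... * rho(b^-1) = [[-2, -3], [-1, -2]]  ->  [[-185, -261], [56, 79]]
... * rho(a) = [[1, 3], [3, 10]]  ->  [[-968, -3165], [293, 958]]
... * rho(b^-1) = [[-2, -3], [-1, -2]]  ->  [[5101, 9234], [-1544, -2795]]
... * rho(a^-1) = [[10, -3], [-3, 1]]  ->  [[23308, -6069], [-7055, 1837]]
... * rho(a^-1) = [[10, -3], [-3, 1]]  ->  [[251287, -75993], [-76061, 23002]]
tr = 251287 + 23002 = 274289

274289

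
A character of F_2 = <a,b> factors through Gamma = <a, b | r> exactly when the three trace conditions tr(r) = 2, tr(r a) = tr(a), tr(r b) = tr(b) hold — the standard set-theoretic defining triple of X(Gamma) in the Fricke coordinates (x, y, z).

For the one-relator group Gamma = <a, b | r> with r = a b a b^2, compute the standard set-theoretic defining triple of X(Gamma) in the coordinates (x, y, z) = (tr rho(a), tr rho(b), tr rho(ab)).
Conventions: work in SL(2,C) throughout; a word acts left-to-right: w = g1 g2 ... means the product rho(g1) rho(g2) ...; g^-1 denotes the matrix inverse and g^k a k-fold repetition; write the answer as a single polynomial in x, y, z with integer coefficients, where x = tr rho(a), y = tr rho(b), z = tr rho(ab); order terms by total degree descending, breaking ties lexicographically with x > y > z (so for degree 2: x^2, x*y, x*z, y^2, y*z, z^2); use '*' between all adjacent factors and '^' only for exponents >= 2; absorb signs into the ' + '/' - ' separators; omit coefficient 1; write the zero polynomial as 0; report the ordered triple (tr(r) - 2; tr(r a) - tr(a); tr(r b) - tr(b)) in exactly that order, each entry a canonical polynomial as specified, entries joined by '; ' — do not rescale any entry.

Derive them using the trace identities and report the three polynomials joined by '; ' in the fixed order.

trace(a b a b) = trace(a b)*trace(a b) - trace(1) = z^2 - 2
apply: trace(a b a) = trace(a)*trace(b a) - trace(b) = x*z - y
apply: trace(a b a b^2) = trace(b)*trace(a b a b) - trace(a b a) = y*z^2 - x*z - y
trace(a b^2) = trace(b)*trace(a b) - trace(a)   [square of b] = y*z - x
trace(b a b^2) = trace(b)*trace(a b^2) - trace(a b)   [square of b] = y^2*z - x*y - z
trace(a b a b^2 a) = trace(a)*trace(b a b^2 a) - trace(b a b^2)   [square of a] = x*y*z^2 - x^2*z - y^2*z + z
trace(a b a b^3) = trace(b)*trace(a b a b^2) - trace(a b a b)  (reduce the b square) = y^2*z^2 - x*y*z - y^2 - z^2 + 2
assemble the triple (trace(r) - 2; trace(r a) - x; trace(r b) - y)

y*z^2 - x*z - y - 2; x*y*z^2 - x^2*z - y^2*z - x + z; y^2*z^2 - x*y*z - y^2 - z^2 - y + 2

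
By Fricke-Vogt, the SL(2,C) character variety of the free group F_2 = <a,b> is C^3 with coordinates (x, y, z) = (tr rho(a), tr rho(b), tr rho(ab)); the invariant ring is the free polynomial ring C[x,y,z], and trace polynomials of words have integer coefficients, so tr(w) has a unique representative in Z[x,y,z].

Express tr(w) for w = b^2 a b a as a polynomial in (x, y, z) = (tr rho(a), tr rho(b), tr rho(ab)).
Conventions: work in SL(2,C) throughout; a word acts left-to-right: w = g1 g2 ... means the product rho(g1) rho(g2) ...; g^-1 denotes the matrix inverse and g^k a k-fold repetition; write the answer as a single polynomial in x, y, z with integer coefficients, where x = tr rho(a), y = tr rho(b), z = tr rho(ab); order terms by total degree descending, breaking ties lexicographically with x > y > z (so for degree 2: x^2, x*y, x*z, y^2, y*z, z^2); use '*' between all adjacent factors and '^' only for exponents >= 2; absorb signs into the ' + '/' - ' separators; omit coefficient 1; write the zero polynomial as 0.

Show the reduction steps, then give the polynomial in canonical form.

trace(a b a b) = trace(a b)*trace(a b) - trace(1)  (split on a) = z^2 - 2
trace(a b a) = trace(a)*trace(b a) - trace(b)  (reduce the a square) = x*z - y
trace(b^2 a b a) = trace(b)*trace(a b a b) - trace(a b a)  (reduce the b square) = y*z^2 - x*z - y

y*z^2 - x*z - y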